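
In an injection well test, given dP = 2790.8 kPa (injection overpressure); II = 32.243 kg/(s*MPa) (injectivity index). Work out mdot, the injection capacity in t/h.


mdot = II * dP / 1000
mdot = 32.243 * 2790.8 / 1000
mdot = 89.98376 kg/s
Convert: 89.98376 kg/s * 3.6 = 323.94 t/h
mdot = 323.94 t/h


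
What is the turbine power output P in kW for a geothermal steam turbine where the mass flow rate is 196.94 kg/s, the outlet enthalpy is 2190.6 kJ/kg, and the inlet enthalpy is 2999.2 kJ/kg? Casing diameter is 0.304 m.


P = mdot * (h_in - h_out) / 1000
P = 196.94 * (2999.2 - 2190.6) / 1000
P = 159.2457 MW
Convert: 159.2457 MW * 1000.0 = 1.5925e+05 kW
P = 1.5925e+05 kW


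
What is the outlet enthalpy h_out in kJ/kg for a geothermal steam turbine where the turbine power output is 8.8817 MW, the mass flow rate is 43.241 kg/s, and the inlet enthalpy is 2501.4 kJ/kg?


h_out = h_in - P * 1000 / mdot
h_out = 2501.4 - 8.8817 * 1000 / 43.241
h_out = 2296.0 kJ/kg


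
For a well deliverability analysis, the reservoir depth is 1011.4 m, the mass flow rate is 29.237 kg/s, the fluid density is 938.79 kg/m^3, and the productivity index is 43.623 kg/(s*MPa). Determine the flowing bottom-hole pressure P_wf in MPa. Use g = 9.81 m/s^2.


Step 1: P_i = rho*g*h/1e6 = 938.79*9.81*1011.4/1e6 = 9.314519 MPa
Step 2: P_wf = P_i - mdot/PI = 9.314519 - 29.237/43.623 = 8.6443 MPa
P_wf = 8.6443 MPa


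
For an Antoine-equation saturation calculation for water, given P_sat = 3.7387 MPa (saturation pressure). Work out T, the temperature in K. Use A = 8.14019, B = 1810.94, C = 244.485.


T = B / (A - log10(P_sat * 760 / 0.101325)) - C
T = 1810.94 / (8.14019 - log10(3.7387 * 760 / 0.101325)) - 244.485
T = 245.9693 deg C
Convert to K: 245.9693 + 273.15 = 519.12 K
T = 519.12 K


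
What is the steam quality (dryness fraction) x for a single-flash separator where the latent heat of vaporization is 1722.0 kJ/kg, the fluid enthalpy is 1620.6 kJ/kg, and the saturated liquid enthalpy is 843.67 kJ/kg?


x = (h - hf) / hfg
x = (1620.6 - 843.67) / 1722.0
x = 0.45118


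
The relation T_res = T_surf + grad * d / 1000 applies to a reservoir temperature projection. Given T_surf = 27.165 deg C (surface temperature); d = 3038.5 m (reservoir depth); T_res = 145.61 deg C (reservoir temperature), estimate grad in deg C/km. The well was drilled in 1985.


grad = (T_res - T_surf) / d * 1000
grad = (145.61 - 27.165) / 3038.5 * 1000
grad = 38.981 deg C/km


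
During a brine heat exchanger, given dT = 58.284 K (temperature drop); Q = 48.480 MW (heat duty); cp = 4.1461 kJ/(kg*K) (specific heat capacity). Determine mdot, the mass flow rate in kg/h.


mdot = Q * 1000 / (cp * dT)
mdot = 48.480 * 1000 / (4.1461 * 58.284)
mdot = 200.6197 kg/s
Convert: 200.6197 kg/s * 3600.0 = 7.2223e+05 kg/h
mdot = 7.2223e+05 kg/h


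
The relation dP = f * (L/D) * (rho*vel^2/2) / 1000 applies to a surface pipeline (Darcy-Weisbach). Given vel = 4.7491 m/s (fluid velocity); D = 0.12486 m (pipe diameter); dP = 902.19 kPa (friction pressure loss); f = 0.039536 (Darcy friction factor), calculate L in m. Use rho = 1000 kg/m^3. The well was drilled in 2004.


L = dP*1000*D / (f*rho*vel^2/2)
L = 902.19*1000*0.12486 / (0.039536*1000*4.7491^2/2)
L = 252.66 m


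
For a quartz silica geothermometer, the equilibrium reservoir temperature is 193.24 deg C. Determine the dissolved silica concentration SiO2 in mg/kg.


SiO2 = 10^(5.19 - 1309/(T_eq + 273.15))
SiO2 = 10^(5.19 - 1309/(193.24 + 273.15))
SiO2 = 241.73 mg/kg


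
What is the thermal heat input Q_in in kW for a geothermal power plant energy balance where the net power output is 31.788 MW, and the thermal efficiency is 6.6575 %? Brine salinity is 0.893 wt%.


Q_in = W_net / (eta / 100)
Q_in = 31.788 / (6.6575 / 100)
Q_in = 477.4765 MW
Convert: 477.4765 MW * 1000.0 = 4.7748e+05 kW
Q_in = 4.7748e+05 kW


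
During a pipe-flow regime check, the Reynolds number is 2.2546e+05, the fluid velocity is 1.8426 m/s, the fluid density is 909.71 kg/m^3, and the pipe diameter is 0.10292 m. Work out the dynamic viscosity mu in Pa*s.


mu = rho * vel * D / Re
mu = 909.71 * 1.8426 * 0.10292 / 2.2546e+05
mu = 0.00076518 Pa*s


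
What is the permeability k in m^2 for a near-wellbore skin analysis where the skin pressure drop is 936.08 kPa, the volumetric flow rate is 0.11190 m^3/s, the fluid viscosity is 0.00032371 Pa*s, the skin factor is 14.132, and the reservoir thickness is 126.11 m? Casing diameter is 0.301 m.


k = S*q*mu / (2*pi*dP_s*1000*hr)
k = 14.132*0.11190*0.00032371 / (2*pi*936.08*1000*126.11)
k = 6.9016e-13 m^2


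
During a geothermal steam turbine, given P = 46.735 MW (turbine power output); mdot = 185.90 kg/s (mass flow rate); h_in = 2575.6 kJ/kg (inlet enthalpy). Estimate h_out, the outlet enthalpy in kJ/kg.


h_out = h_in - P * 1000 / mdot
h_out = 2575.6 - 46.735 * 1000 / 185.90
h_out = 2324.2 kJ/kg


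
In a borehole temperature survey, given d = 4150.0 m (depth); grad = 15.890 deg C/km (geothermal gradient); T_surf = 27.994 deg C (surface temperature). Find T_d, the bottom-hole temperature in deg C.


T_d = T_surf + grad * d / 1000
T_d = 27.994 + 15.890 * 4150.0 / 1000
T_d = 93.938 deg C


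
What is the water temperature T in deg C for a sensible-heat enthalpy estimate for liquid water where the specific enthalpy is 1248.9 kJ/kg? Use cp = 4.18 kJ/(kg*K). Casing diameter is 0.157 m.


T = h / cp
T = 1248.9 / 4.18
T = 298.78 deg C


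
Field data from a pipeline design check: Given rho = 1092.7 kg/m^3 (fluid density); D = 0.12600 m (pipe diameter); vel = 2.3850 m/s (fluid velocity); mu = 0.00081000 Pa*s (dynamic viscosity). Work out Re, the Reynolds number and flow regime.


Step 1: Re = rho*vel*D/mu = 1092.7*2.385*0.126/0.00081 = 4.0539e+05
Step 2: Re = 4.0539e+05 > 4000, so flow is turbulent.
Re = 4.0539e+05 (turbulent)


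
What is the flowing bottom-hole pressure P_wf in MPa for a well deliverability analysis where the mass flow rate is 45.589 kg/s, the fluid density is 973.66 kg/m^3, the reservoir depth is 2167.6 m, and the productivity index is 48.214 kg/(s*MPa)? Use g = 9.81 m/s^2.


Step 1: P_i = rho*g*h/1e6 = 973.66*9.81*2167.6/1e6 = 20.70406 MPa
Step 2: P_wf = P_i - mdot/PI = 20.70406 - 45.589/48.214 = 19.759 MPa
P_wf = 19.759 MPa


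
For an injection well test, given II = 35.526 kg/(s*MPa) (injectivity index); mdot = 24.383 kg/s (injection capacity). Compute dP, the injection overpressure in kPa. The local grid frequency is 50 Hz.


dP = mdot * 1000 / II
dP = 24.383 * 1000 / 35.526
dP = 686.34 kPa


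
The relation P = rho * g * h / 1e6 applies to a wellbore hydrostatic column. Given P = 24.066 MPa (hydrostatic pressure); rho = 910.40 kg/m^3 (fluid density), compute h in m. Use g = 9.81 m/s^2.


h = P * 1e6 / (g * rho)
h = 24.066 * 1e6 / (9.81 * 910.40)
h = 2694.7 m


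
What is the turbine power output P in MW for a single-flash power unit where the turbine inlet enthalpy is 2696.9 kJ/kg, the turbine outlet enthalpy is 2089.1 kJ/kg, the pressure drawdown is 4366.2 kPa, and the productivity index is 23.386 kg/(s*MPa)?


Step 1: mdot = PI * dP / 1000 = 23.386 * 4366.2 / 1000 = 102.1080 kg/s
Step 2: P = mdot*(h_in - h_out)/1000 = 102.1080*(2696.9 - 2089.1)/1000 = 62.061 MW
P = 62.061 MW


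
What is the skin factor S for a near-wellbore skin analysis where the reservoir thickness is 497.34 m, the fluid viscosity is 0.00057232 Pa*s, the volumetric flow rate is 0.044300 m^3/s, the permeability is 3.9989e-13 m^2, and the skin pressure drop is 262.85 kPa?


S = dP_s * 1000 * 2*pi*k*hr / (q*mu)
S = 262.85 * 1000 * 2*pi*3.9989e-13*497.34 / (0.044300*0.00057232)
S = 12.955


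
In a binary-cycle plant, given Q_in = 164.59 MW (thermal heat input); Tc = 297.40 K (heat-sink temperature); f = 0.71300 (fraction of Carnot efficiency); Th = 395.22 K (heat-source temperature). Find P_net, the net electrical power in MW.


Step 1: eta = (1 - Tc/Th)*f = (1 - 297.4/395.22)*0.713 = 0.1764730
Step 2: P_net = eta * Q_in = 0.1764730 * 164.59 = 29.046 MW
P_net = 29.046 MW


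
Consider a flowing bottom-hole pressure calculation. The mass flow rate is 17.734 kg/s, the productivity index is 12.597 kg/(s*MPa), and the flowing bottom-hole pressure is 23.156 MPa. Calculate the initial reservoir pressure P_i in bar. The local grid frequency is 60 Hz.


P_i = P_wf + mdot / PI
P_i = 23.156 + 17.734 / 12.597
P_i = 24.56380 MPa
Convert: 24.56380 MPa * 10.0 = 245.64 bar
P_i = 245.64 bar


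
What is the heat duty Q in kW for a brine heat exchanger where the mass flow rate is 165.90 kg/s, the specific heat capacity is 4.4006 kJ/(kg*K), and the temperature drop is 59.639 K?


Q = mdot * cp * dT / 1000
Q = 165.90 * 4.4006 * 59.639 / 1000
Q = 43.54002 MW
Convert: 43.54002 MW * 1000.0 = 43540 kW
Q = 43540 kW


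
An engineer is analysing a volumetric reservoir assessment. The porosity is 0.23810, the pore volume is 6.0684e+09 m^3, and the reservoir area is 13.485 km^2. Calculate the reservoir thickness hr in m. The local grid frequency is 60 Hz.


hr = Vp / (A * 1e6 * phi)
hr = 6.0684e+09 / (13.485 * 1e6 * 0.23810)
hr = 1890.0 m


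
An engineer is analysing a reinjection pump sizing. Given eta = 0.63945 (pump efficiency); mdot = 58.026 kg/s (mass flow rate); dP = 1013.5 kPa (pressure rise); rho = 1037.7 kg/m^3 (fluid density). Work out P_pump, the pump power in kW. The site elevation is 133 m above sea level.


P_pump = mdot * dP / (rho * eta)
P_pump = 58.026 * 1013.5 / (1037.7 * 0.63945)
P_pump = 88.627 kW


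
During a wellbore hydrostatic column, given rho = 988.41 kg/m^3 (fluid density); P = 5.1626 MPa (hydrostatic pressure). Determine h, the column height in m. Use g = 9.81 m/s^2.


h = P * 1e6 / (g * rho)
h = 5.1626 * 1e6 / (9.81 * 988.41)
h = 532.43 m


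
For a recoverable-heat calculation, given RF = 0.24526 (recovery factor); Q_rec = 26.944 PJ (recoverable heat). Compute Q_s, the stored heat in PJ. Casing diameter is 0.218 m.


Q_s = Q_rec / RF
Q_s = 26.944 / 0.24526
Q_s = 109.86 PJ


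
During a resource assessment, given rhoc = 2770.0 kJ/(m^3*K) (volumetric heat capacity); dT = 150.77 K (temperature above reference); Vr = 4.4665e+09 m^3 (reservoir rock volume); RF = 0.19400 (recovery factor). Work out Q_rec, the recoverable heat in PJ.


Step 1: Q_s = Vr*rhoc*dT/1e12 = 4.4665e+09*2770.0*150.77/1e12 = 1865.357 PJ
Step 2: Q_rec = Q_s * RF = 1865.357 * 0.194 = 361.88 PJ
Q_rec = 361.88 PJ


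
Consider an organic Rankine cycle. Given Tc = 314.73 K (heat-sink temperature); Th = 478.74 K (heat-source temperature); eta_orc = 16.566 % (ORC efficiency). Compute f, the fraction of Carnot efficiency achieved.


f = (eta_orc/100) / (1 - Tc/Th)
f = (16.566/100) / (1 - 314.73/478.74)
f = 0.48356


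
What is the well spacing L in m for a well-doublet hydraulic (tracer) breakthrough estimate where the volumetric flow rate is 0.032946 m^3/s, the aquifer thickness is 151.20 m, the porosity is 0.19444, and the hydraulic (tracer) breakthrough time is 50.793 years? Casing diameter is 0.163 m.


L = sqrt(t_bt*365.25*86400*3*Qv / (pi*hr*phi))
L = sqrt(50.793*365.25*86400*3*0.032946 / (pi*151.20*0.19444))
L = 1309.7 m


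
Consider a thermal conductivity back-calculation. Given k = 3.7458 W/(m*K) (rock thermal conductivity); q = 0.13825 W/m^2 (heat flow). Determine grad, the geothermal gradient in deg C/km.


grad = q / k * 1000
grad = 0.13825 / 3.7458 * 1000
grad = 36.908 deg C/km


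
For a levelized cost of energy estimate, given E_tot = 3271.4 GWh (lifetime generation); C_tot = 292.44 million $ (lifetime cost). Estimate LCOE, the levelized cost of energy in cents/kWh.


LCOE = C_tot / E_tot * 100
LCOE = 292.44 / 3271.4 * 100
LCOE = 8.9393 cents/kWh


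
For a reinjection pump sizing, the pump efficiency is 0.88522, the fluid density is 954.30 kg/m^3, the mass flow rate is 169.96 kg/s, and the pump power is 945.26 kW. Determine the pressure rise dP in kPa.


dP = P_pump * rho * eta / mdot
dP = 945.26 * 954.30 * 0.88522 / 169.96
dP = 4698.3 kPa


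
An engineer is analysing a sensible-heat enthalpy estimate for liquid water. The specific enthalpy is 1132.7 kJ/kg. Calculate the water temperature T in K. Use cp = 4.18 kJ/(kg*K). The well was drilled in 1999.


T = h / cp
T = 1132.7 / 4.18
T = 270.9809 deg C
Convert to K: 270.9809 + 273.15 = 544.13 K
T = 544.13 K


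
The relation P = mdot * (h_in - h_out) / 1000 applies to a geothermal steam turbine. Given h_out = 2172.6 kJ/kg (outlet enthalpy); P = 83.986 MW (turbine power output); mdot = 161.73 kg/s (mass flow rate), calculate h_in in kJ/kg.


h_in = h_out + P * 1000 / mdot
h_in = 2172.6 + 83.986 * 1000 / 161.73
h_in = 2691.9 kJ/kg


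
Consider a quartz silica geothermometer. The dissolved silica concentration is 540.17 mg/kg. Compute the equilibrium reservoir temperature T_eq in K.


T_eq = 1309 / (5.19 - log10(SiO2)) - 273.15
T_eq = 1309 / (5.19 - log10(540.17)) - 273.15
T_eq = 259.5117 deg C
Convert to K: 259.5117 + 273.15 = 532.66 K
T_eq = 532.66 K


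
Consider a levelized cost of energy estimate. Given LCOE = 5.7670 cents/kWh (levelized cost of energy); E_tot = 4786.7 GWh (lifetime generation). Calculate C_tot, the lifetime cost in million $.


C_tot = LCOE / 100 * E_tot
C_tot = 5.7670 / 100 * 4786.7
C_tot = 276.05 million $


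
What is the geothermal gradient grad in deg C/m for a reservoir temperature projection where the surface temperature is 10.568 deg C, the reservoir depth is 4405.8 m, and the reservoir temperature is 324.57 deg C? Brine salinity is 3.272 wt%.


grad = (T_res - T_surf) / d * 1000
grad = (324.57 - 10.568) / 4405.8 * 1000
grad = 71.27014 deg C/km
Convert: 71.27014 deg C/km * 0.001 = 0.071270 deg C/m
grad = 0.071270 deg C/m


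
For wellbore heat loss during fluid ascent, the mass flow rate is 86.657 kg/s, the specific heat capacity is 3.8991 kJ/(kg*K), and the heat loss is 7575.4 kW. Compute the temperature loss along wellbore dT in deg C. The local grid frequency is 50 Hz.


dT = Q_loss / (mdot * cp)
dT = 7575.4 / (86.657 * 3.8991)
dT = 22.42010 K
Convert (temperature difference, 1 K = 1 deg C): 22.42010 K = 22.42010 deg C
dT = 22.420 deg C


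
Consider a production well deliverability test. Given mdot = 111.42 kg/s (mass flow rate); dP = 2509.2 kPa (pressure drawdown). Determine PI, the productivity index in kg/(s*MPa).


PI = mdot * 1000 / dP
PI = 111.42 * 1000 / 2509.2
PI = 44.405 kg/(s*MPa)


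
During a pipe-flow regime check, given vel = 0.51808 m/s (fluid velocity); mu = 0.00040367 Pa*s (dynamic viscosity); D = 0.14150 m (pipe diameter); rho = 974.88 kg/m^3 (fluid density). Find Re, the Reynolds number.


Re = rho * vel * D / mu
Re = 974.88 * 0.51808 * 0.14150 / 0.00040367
Re = 1.7704e+05


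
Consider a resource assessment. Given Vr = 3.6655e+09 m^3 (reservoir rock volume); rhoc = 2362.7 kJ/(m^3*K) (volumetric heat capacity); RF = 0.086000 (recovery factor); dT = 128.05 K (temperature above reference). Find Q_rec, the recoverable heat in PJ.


Step 1: Q_s = Vr*rhoc*dT/1e12 = 3.6655e+09*2362.7*128.05/1e12 = 1108.974 PJ
Step 2: Q_rec = Q_s * RF = 1108.974 * 0.086 = 95.372 PJ
Q_rec = 95.372 PJ


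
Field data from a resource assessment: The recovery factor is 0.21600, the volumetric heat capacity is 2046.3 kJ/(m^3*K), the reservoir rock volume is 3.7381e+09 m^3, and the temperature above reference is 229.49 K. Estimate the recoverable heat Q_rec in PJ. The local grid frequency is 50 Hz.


Step 1: Q_s = Vr*rhoc*dT/1e12 = 3.7381e+09*2046.3*229.49/1e12 = 1755.432 PJ
Step 2: Q_rec = Q_s * RF = 1755.432 * 0.216 = 379.17 PJ
Q_rec = 379.17 PJ


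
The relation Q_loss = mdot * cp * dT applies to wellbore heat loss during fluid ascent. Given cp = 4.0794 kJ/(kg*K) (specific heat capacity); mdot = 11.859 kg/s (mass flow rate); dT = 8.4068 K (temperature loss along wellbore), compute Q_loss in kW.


Q_loss = mdot * cp * dT
Q_loss = 11.859 * 4.0794 * 8.4068
Q_loss = 406.70 kW


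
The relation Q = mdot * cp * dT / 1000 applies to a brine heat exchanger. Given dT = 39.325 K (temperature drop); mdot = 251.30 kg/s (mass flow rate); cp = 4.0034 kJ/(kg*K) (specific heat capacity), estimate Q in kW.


Q = mdot * cp * dT / 1000
Q = 251.30 * 4.0034 * 39.325 / 1000
Q = 39.56309 MW
Convert: 39.56309 MW * 1000.0 = 39563 kW
Q = 39563 kW


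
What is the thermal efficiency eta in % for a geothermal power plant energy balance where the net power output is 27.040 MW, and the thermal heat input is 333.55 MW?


eta = W_net / Q_in * 100
eta = 27.040 / 333.55 * 100
eta = 8.1067 %


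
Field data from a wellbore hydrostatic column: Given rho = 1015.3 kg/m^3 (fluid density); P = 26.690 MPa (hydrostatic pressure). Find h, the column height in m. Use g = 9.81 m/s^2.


h = P * 1e6 / (g * rho)
h = 26.690 * 1e6 / (9.81 * 1015.3)
h = 2679.7 m


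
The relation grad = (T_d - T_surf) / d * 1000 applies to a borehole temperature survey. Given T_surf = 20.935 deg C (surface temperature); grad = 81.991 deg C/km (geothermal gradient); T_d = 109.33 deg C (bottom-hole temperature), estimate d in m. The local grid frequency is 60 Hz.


d = (T_d - T_surf) / grad * 1000
d = (109.33 - 20.935) / 81.991 * 1000
d = 1078.1 m


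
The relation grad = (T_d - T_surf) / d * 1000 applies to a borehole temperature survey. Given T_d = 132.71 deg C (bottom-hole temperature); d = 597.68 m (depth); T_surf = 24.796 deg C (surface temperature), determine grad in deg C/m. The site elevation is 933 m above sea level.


grad = (T_d - T_surf) / d * 1000
grad = (132.71 - 24.796) / 597.68 * 1000
grad = 180.5548 deg C/km
Convert: 180.5548 deg C/km * 0.001 = 0.18055 deg C/m
grad = 0.18055 deg C/m


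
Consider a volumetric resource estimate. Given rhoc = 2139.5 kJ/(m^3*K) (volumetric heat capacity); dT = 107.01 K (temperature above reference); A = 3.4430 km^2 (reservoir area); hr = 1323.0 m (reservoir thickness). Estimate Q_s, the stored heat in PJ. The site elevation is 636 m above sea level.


Step 1: Vr = A*1e6*hr = 3.443*1e6*1323.0 = 4.555089e+09 m^3
Step 2: Q_s = Vr*rhoc*dT/1e12 = 4.555089e+09*2139.5*107.01/1e12 = 1042.9 PJ
Q_s = 1042.9 PJ


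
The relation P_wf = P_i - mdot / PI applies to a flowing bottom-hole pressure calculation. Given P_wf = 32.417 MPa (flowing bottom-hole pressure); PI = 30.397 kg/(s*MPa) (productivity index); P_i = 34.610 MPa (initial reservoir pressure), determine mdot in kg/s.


mdot = (P_i - P_wf) * PI
mdot = (34.610 - 32.417) * 30.397
mdot = 66.661 kg/s


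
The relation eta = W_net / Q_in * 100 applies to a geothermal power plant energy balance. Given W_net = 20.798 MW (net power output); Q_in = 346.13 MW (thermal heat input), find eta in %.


eta = W_net / Q_in * 100
eta = 20.798 / 346.13 * 100
eta = 6.0087 %


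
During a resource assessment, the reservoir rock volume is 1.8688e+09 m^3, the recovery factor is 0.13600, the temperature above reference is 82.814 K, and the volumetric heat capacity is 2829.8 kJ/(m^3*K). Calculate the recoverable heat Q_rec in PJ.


Step 1: Q_s = Vr*rhoc*dT/1e12 = 1.8688e+09*2829.8*82.814/1e12 = 437.9478 PJ
Step 2: Q_rec = Q_s * RF = 437.9478 * 0.136 = 59.561 PJ
Q_rec = 59.561 PJ


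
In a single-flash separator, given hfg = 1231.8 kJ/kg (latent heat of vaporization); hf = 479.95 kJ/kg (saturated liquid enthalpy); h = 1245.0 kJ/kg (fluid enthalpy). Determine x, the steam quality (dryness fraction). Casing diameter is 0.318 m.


x = (h - hf) / hfg
x = (1245.0 - 479.95) / 1231.8
x = 0.62108


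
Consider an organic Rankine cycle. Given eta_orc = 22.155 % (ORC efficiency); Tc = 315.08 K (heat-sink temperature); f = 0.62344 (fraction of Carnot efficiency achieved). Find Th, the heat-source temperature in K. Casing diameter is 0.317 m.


Th = Tc / (1 - (eta_orc/100)/f)
Th = 315.08 / (1 - (22.155/100)/0.62344)
Th = 488.77 K


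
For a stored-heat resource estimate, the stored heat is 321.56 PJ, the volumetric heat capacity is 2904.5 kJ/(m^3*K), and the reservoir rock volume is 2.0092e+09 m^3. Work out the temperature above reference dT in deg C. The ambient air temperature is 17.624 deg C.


dT = Q_s * 1e12 / (Vr * rhoc)
dT = 321.56 * 1e12 / (2.0092e+09 * 2904.5)
dT = 55.10201 K
Convert (temperature difference, 1 K = 1 deg C): 55.10201 K = 55.10201 deg C
dT = 55.102 deg C


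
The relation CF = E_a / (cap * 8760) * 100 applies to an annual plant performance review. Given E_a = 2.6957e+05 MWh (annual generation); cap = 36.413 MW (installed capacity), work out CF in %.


CF = E_a / (cap * 8760) * 100
CF = 2.6957e+05 / (36.413 * 8760) * 100
CF = 84.511 %


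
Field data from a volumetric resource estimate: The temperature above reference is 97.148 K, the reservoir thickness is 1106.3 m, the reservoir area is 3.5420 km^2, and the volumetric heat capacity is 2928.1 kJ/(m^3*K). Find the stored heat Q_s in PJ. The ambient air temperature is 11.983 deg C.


Step 1: Vr = A*1e6*hr = 3.542*1e6*1106.3 = 3.918515e+09 m^3
Step 2: Q_s = Vr*rhoc*dT/1e12 = 3.918515e+09*2928.1*97.148/1e12 = 1114.7 PJ
Q_s = 1114.7 PJ


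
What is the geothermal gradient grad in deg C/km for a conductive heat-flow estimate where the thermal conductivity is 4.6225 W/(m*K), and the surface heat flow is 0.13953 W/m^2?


grad = q * 1000 / k
grad = 0.13953 * 1000 / 4.6225
grad = 30.185 deg C/km


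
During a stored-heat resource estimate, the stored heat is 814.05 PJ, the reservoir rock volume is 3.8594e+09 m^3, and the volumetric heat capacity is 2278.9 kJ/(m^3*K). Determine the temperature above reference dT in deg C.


dT = Q_s * 1e12 / (Vr * rhoc)
dT = 814.05 * 1e12 / (3.8594e+09 * 2278.9)
dT = 92.55631 K
Convert (temperature difference, 1 K = 1 deg C): 92.55631 K = 92.55631 deg C
dT = 92.556 deg C


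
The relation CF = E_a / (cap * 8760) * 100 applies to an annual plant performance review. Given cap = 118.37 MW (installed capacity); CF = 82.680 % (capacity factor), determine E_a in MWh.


E_a = CF / 100 * cap * 8760
E_a = 82.680 / 100 * 118.37 * 8760
E_a = 8.5733e+05 MWh


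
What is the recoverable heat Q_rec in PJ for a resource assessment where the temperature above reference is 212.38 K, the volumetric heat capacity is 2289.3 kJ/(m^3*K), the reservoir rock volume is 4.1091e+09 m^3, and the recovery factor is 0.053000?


Step 1: Q_s = Vr*rhoc*dT/1e12 = 4.1091e+09*2289.3*212.38/1e12 = 1997.851 PJ
Step 2: Q_rec = Q_s * RF = 1997.851 * 0.053 = 105.89 PJ
Q_rec = 105.89 PJ


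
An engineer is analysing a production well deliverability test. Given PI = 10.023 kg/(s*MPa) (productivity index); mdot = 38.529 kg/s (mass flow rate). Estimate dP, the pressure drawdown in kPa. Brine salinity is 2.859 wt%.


dP = mdot * 1000 / PI
dP = 38.529 * 1000 / 10.023
dP = 3844.1 kPa


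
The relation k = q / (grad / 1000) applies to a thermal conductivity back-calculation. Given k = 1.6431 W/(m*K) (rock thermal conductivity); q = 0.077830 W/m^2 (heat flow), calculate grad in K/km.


grad = q / k * 1000
grad = 0.077830 / 1.6431 * 1000
grad = 47.36778 deg C/km
Convert: 47.36778 deg C/km * 1.0 = 47.368 K/km
grad = 47.368 K/km


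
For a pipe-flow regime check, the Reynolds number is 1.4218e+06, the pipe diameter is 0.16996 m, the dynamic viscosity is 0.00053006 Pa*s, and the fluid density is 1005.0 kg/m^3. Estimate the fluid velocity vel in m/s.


vel = Re * mu / (rho * D)
vel = 1.4218e+06 * 0.00053006 / (1005.0 * 0.16996)
vel = 4.4122 m/s


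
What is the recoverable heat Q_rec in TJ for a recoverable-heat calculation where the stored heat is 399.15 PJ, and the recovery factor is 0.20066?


Q_rec = Q_s * RF
Q_rec = 399.15 * 0.20066
Q_rec = 80.09344 PJ
Convert: 80.09344 PJ * 1000.0 = 80093 TJ
Q_rec = 80093 TJ


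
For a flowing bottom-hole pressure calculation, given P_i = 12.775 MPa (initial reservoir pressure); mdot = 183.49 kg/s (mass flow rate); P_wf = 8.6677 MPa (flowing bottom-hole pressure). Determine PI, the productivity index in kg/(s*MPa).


PI = mdot / (P_i - P_wf)
PI = 183.49 / (12.775 - 8.6677)
PI = 44.674 kg/(s*MPa)


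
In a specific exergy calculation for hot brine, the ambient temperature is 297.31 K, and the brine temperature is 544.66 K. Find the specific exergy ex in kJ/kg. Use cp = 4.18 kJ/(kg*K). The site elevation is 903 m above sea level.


ex = cp * ((T_b - T_0) - T_0 * ln(T_b/T_0))
ex = 4.18 * ((544.66 - 297.31) - 297.31 * ln(544.66/297.31))
ex = 281.58 kJ/kg


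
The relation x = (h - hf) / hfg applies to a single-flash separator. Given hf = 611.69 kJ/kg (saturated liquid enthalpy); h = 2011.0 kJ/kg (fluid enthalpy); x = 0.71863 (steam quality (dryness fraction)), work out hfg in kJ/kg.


hfg = (h - hf) / x
hfg = (2011.0 - 611.69) / 0.71863
hfg = 1947.2 kJ/kg


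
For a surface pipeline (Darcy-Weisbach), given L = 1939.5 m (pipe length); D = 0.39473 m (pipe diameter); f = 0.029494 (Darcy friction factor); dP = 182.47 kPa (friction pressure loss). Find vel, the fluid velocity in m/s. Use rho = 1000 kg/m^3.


vel = sqrt(dP*1000*2*D / (f*L*rho))
vel = sqrt(182.47*1000*2*0.39473 / (0.029494*1939.5*1000))
vel = 1.5869 m/s


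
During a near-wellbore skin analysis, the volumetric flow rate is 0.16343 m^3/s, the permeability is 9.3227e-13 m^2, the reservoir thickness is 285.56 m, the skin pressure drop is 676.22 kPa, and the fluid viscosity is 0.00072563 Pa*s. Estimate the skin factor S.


S = dP_s * 1000 * 2*pi*k*hr / (q*mu)
S = 676.22 * 1000 * 2*pi*9.3227e-13*285.56 / (0.16343*0.00072563)
S = 9.5381


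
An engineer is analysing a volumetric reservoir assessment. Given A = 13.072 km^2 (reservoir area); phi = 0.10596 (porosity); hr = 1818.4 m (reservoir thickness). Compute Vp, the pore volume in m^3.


Vp = A * 1e6 * hr * phi
Vp = 13.072 * 1e6 * 1818.4 * 0.10596
Vp = 2.5187e+09 m^3


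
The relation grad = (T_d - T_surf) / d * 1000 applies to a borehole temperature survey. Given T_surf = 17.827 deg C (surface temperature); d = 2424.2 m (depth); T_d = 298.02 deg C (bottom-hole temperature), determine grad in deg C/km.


grad = (T_d - T_surf) / d * 1000
grad = (298.02 - 17.827) / 2424.2 * 1000
grad = 115.58 deg C/km


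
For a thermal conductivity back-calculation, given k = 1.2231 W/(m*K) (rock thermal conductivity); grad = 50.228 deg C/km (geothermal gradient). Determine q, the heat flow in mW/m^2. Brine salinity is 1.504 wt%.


q = k * grad / 1000
q = 1.2231 * 50.228 / 1000
q = 0.06143387 W/m^2
Convert: 0.06143387 W/m^2 * 1000.0 = 61.434 mW/m^2
q = 61.434 mW/m^2


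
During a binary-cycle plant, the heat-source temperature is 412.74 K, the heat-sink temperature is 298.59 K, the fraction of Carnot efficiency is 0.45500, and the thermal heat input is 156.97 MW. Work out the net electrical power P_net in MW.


Step 1: eta = (1 - Tc/Th)*f = (1 - 298.59/412.74)*0.455 = 0.1258377
Step 2: P_net = eta * Q_in = 0.1258377 * 156.97 = 19.753 MW
P_net = 19.753 MW


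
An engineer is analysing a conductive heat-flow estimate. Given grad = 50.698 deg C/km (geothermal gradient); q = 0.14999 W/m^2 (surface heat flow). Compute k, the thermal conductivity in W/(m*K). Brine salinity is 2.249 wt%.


k = q * 1000 / grad
k = 0.14999 * 1000 / 50.698
k = 2.9585 W/(m*K)


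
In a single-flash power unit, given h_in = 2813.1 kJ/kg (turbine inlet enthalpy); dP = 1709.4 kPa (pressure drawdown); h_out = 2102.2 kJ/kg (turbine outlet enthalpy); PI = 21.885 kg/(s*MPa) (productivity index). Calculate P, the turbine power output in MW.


Step 1: mdot = PI * dP / 1000 = 21.885 * 1709.4 / 1000 = 37.41022 kg/s
Step 2: P = mdot*(h_in - h_out)/1000 = 37.41022*(2813.1 - 2102.2)/1000 = 26.595 MW
P = 26.595 MW


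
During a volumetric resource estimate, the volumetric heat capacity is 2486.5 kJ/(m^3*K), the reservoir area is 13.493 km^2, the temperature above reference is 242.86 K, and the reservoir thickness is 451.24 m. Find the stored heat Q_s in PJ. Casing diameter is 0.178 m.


Step 1: Vr = A*1e6*hr = 13.493*1e6*451.24 = 6.088581e+09 m^3
Step 2: Q_s = Vr*rhoc*dT/1e12 = 6.088581e+09*2486.5*242.86/1e12 = 3676.7 PJ
Q_s = 3676.7 PJ


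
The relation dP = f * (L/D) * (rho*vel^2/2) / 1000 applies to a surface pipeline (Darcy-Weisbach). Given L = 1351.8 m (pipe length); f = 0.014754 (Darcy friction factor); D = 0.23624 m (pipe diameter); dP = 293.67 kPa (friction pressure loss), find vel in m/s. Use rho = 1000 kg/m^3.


vel = sqrt(dP*1000*2*D / (f*L*rho))
vel = sqrt(293.67*1000*2*0.23624 / (0.014754*1351.8*1000))
vel = 2.6376 m/s


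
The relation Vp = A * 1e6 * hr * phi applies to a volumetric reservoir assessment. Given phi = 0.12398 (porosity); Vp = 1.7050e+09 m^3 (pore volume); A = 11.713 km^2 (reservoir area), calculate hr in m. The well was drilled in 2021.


hr = Vp / (A * 1e6 * phi)
hr = 1.7050e+09 / (11.713 * 1e6 * 0.12398)
hr = 1174.1 m


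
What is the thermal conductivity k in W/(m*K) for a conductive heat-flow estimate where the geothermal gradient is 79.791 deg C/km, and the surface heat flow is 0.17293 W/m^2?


k = q * 1000 / grad
k = 0.17293 * 1000 / 79.791
k = 2.1673 W/(m*K)


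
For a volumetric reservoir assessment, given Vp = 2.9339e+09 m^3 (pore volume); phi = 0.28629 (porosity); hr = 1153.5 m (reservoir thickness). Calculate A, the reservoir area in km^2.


A = Vp / (1e6 * hr * phi)
A = 2.9339e+09 / (1e6 * 1153.5 * 0.28629)
A = 8.8843 km^2


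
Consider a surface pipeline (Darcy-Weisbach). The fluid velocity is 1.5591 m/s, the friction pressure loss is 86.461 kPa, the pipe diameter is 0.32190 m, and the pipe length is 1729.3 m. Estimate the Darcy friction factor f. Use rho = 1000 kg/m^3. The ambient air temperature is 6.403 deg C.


f = dP*1000 / ((L/D)*(rho*vel^2/2))
f = 86.461*1000 / ((1729.3/0.32190)*(1000*1.5591^2/2))
f = 0.013242


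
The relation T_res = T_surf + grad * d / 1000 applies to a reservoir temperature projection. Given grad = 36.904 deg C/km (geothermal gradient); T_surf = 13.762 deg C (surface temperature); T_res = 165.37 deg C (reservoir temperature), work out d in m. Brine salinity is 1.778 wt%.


d = (T_res - T_surf) / grad * 1000
d = (165.37 - 13.762) / 36.904 * 1000
d = 4108.2 m


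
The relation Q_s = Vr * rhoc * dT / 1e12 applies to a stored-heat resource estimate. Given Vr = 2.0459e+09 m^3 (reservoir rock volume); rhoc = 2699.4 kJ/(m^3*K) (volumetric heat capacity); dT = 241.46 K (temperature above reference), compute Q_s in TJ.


Q_s = Vr * rhoc * dT / 1e12
Q_s = 2.0459e+09 * 2699.4 * 241.46 / 1e12
Q_s = 1333.512 PJ
Convert: 1333.512 PJ * 1000.0 = 1.3335e+06 TJ
Q_s = 1.3335e+06 TJ


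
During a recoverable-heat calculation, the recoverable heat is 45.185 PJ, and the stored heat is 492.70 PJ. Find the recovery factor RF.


RF = Q_rec / Q_s
RF = 45.185 / 492.70
RF = 0.091709


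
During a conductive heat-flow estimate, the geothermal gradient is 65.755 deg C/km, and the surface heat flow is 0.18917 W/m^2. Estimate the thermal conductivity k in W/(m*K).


k = q * 1000 / grad
k = 0.18917 * 1000 / 65.755
k = 2.8769 W/(m*K)


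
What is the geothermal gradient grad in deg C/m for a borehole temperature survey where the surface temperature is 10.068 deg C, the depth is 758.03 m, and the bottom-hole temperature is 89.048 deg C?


grad = (T_d - T_surf) / d * 1000
grad = (89.048 - 10.068) / 758.03 * 1000
grad = 104.1911 deg C/km
Convert: 104.1911 deg C/km * 0.001 = 0.10419 deg C/m
grad = 0.10419 deg C/m


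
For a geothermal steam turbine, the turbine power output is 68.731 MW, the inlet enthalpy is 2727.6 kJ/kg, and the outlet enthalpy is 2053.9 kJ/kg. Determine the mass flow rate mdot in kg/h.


mdot = P * 1000 / (h_in - h_out)
mdot = 68.731 * 1000 / (2727.6 - 2053.9)
mdot = 102.0202 kg/s
Convert: 102.0202 kg/s * 3600.0 = 3.6727e+05 kg/h
mdot = 3.6727e+05 kg/h


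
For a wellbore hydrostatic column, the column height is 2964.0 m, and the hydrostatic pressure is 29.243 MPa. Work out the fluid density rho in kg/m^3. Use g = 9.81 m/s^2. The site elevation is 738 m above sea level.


rho = P * 1e6 / (g * h)
rho = 29.243 * 1e6 / (9.81 * 2964.0)
rho = 1005.7 kg/m^3


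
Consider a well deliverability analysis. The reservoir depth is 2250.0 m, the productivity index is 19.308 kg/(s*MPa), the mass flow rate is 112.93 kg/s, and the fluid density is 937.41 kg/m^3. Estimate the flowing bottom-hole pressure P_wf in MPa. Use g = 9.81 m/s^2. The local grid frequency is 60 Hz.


Step 1: P_i = rho*g*h/1e6 = 937.41*9.81*2250.0/1e6 = 20.69098 MPa
Step 2: P_wf = P_i - mdot/PI = 20.69098 - 112.93/19.308 = 14.842 MPa
P_wf = 14.842 MPa


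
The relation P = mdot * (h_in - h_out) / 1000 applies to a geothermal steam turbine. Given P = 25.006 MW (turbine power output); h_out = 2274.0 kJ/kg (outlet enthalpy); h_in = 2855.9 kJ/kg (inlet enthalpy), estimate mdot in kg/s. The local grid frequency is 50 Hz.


mdot = P * 1000 / (h_in - h_out)
mdot = 25.006 * 1000 / (2855.9 - 2274.0)
mdot = 42.973 kg/s


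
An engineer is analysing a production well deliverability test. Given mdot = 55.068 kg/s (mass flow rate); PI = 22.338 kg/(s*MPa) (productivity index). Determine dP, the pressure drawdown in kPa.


dP = mdot * 1000 / PI
dP = 55.068 * 1000 / 22.338
dP = 2465.2 kPa


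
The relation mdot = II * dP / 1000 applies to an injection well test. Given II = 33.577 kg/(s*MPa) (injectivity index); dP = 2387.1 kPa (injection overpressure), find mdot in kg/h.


mdot = II * dP / 1000
mdot = 33.577 * 2387.1 / 1000
mdot = 80.15166 kg/s
Convert: 80.15166 kg/s * 3600.0 = 2.8855e+05 kg/h
mdot = 2.8855e+05 kg/h


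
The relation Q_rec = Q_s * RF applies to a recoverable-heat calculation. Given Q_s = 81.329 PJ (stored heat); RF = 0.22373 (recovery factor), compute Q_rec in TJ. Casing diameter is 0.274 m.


Q_rec = Q_s * RF
Q_rec = 81.329 * 0.22373
Q_rec = 18.19574 PJ
Convert: 18.19574 PJ * 1000.0 = 18196 TJ
Q_rec = 18196 TJ


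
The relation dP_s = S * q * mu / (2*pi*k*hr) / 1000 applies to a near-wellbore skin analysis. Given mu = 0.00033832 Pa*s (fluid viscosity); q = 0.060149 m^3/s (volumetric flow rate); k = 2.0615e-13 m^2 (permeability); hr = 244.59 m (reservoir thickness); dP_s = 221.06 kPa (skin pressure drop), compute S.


S = dP_s * 1000 * 2*pi*k*hr / (q*mu)
S = 221.06 * 1000 * 2*pi*2.0615e-13*244.59 / (0.060149*0.00033832)
S = 3.4416


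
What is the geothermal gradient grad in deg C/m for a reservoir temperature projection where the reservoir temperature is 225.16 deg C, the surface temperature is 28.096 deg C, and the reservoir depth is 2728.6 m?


grad = (T_res - T_surf) / d * 1000
grad = (225.16 - 28.096) / 2728.6 * 1000
grad = 72.22165 deg C/km
Convert: 72.22165 deg C/km * 0.001 = 0.072222 deg C/m
grad = 0.072222 deg C/m


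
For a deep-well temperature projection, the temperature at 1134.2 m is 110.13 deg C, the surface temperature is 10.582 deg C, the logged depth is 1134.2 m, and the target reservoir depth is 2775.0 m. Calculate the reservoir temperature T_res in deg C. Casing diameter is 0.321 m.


Step 1: grad = (T_d1 - T_surf)/d1 * 1000 = (110.13 - 10.582)/1134.2 * 1000 = 87.76935 deg C/km
Step 2: T_res = T_surf + grad*d2/1000 = 10.582 + 87.76935*2775.0/1000 = 254.14 deg C
T_res = 254.14 deg C


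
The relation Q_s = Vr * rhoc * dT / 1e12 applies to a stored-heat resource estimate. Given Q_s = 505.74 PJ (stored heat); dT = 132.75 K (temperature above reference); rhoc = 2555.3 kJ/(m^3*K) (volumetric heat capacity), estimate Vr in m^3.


Vr = Q_s * 1e12 / (rhoc * dT)
Vr = 505.74 * 1e12 / (2555.3 * 132.75)
Vr = 1.4909e+09 m^3


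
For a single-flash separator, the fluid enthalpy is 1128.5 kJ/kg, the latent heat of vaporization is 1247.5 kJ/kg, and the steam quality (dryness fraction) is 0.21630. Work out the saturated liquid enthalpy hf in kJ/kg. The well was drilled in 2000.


hf = h - x * hfg
hf = 1128.5 - 0.21630 * 1247.5
hf = 858.67 kJ/kg


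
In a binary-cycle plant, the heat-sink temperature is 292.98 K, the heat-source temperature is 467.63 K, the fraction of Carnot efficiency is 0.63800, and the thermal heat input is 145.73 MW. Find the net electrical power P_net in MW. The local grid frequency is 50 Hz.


Step 1: eta = (1 - Tc/Th)*f = (1 - 292.98/467.63)*0.638 = 0.2382796
Step 2: P_net = eta * Q_in = 0.2382796 * 145.73 = 34.724 MW
P_net = 34.724 MW


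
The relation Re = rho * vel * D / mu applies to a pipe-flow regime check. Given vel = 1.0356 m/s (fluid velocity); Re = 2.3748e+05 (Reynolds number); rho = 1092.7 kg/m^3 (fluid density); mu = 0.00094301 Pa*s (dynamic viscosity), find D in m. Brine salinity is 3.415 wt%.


D = Re * mu / (rho * vel)
D = 2.3748e+05 * 0.00094301 / (1092.7 * 1.0356)
D = 0.19790 m


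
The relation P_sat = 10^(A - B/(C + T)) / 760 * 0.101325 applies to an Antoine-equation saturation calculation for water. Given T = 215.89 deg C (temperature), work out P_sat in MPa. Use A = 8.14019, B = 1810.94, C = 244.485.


P_sat = 10^(A - B/(C + T)) / 760 * 0.101325
P_sat = 10^(8.14019 - 1810.94/(244.485 + 215.89)) / 760 * 0.101325
P_sat = 2.1452 MPa


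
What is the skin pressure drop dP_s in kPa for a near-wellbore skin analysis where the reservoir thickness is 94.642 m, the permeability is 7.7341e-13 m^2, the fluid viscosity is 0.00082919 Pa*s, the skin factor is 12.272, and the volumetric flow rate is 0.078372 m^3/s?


dP_s = S * q * mu / (2*pi*k*hr) / 1000
dP_s = 12.272 * 0.078372 * 0.00082919 / (2*pi*7.7341e-13*94.642) / 1000
dP_s = 1734.0 kPa


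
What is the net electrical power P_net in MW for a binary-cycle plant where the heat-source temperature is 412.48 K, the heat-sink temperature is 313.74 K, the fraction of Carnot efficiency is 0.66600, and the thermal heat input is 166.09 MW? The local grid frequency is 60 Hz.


Step 1: eta = (1 - Tc/Th)*f = (1 - 313.74/412.48)*0.666 = 0.1594279
Step 2: P_net = eta * Q_in = 0.1594279 * 166.09 = 26.479 MW
P_net = 26.479 MW


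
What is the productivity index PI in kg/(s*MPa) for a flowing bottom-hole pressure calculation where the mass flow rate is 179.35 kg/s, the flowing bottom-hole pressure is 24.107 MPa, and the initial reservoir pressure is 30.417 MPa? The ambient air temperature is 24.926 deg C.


PI = mdot / (P_i - P_wf)
PI = 179.35 / (30.417 - 24.107)
PI = 28.423 kg/(s*MPa)


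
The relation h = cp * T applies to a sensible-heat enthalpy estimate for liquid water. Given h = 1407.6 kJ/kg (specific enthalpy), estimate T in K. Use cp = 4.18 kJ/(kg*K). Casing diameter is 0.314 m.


T = h / cp
T = 1407.6 / 4.18
T = 336.7464 deg C
Convert to K: 336.7464 + 273.15 = 609.90 K
T = 609.90 K


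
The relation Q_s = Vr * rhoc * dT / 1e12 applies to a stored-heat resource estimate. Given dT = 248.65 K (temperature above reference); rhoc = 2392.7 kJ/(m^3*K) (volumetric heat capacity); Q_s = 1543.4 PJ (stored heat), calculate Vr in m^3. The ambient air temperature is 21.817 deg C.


Vr = Q_s * 1e12 / (rhoc * dT)
Vr = 1543.4 * 1e12 / (2392.7 * 248.65)
Vr = 2.5942e+09 m^3


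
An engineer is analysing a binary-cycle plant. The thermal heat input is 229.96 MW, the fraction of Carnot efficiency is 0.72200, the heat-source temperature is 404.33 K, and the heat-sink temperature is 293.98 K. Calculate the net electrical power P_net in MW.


Step 1: eta = (1 - Tc/Th)*f = (1 - 293.98/404.33)*0.722 = 0.1970487
Step 2: P_net = eta * Q_in = 0.1970487 * 229.96 = 45.313 MW
P_net = 45.313 MW


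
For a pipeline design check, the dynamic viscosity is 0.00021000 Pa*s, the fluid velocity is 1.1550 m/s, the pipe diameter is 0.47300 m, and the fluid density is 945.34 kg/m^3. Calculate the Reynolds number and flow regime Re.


Step 1: Re = rho*vel*D/mu = 945.34*1.155*0.473/0.00021 = 2.4593e+06
Step 2: Re = 2.4593e+06 > 4000, so flow is turbulent.
Re = 2.4593e+06 (turbulent)


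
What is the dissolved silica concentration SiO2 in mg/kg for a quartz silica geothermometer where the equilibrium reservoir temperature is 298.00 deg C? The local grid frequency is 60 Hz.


SiO2 = 10^(5.19 - 1309/(T_eq + 273.15))
SiO2 = 10^(5.19 - 1309/(298.00 + 273.15))
SiO2 = 790.92 mg/kg
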